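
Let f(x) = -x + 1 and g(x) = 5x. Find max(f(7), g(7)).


f(7) = -6
g(7) = 35
max = 35

35


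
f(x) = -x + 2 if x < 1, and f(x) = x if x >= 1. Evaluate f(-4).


6


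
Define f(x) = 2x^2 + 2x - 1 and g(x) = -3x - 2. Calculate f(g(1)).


g(1) = -5
f(-5) = 2*(-5)^2 + 2*(-5) - 1 = 39

39


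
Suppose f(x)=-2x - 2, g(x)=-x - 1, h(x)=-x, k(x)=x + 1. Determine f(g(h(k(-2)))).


2


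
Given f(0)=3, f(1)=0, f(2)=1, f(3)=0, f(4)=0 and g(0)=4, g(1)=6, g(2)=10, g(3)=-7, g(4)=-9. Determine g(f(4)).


f(4) = 0
g(0) = 4

4


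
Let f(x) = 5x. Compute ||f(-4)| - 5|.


f(-4) = -20
|-20| = 20
|20 - 5| = 15

15


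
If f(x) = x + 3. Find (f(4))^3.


f(4) = 7
(7)^3 = 343

343


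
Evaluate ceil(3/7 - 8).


3/7 = 0.4286
0.4286 - 8 = -7.5714
ceil(-7.5714) = -7

-7


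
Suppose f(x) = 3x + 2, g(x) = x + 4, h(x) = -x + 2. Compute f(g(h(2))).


h(2) = 0
g(0) = 4
f(4) = 14

14


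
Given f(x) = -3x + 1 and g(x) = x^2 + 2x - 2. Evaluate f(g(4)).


g(4) = 22
f(22) = -65

-65


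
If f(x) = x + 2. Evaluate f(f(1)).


f(1) = 3
f(3) = 5

5


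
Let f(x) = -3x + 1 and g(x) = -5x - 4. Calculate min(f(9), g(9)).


f(9) = -26
g(9) = -49
min = -49

-49


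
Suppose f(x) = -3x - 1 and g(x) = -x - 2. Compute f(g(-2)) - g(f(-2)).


f(g(-2)) = -1
g(f(-2)) = -7
Difference = 6

6


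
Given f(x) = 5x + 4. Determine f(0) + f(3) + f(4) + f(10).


f(0) = 4
f(3) = 19
f(4) = 24
f(10) = 54
Sum = 101

101


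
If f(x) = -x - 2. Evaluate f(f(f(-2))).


0


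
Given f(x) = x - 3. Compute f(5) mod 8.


2


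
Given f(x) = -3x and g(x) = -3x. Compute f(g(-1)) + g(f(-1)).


f(g(-1)) = -9
g(f(-1)) = -9
Sum = -18

-18


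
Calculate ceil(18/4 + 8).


18/4 = 4.5
4.5 + 8 = 12.5
ceil(12.5) = 13

13


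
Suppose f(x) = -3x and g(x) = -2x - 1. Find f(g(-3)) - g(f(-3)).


4


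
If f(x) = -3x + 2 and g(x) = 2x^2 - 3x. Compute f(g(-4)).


g(-4) = 44
f(44) = -130

-130


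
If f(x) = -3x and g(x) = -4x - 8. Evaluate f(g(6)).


g(6) = -32
f(-32) = 96

96


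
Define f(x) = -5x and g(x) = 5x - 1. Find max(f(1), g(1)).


f(1) = -5
g(1) = 4
max = 4

4


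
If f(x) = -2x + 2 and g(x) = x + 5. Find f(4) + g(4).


f(4) = -6
g(4) = 9
Sum = 3

3


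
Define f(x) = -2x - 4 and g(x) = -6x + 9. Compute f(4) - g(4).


3


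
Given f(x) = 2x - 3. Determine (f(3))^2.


f(3) = 3
(3)^2 = 9

9


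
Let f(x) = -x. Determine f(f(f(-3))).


f(-3) = 3
f(3) = -3
f(-3) = 3

3


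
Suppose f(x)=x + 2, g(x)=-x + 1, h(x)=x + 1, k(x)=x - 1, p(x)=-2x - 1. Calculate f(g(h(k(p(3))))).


p(3) = -7
k(-7) = -8
h(-8) = -7
g(-7) = 8
f(8) = 10

10


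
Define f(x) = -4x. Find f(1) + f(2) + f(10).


f(1) = -4
f(2) = -8
f(10) = -40
Sum = -52

-52


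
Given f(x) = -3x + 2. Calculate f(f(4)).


f(4) = -10
f(-10) = 32

32


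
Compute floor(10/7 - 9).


-8


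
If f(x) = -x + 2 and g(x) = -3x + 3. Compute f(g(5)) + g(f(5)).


f(g(5)) = 14
g(f(5)) = 12
Sum = 26

26


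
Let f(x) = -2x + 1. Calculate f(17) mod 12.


f(17) = -33
-33 mod 12 = 3

3


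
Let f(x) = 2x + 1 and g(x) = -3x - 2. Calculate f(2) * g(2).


-40


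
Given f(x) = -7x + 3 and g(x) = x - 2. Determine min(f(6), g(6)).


f(6) = -39
g(6) = 4
min = -39

-39


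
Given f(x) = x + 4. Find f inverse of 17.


Solve x + 4 = 17
x = (17 - 4) / 1 = 13

13


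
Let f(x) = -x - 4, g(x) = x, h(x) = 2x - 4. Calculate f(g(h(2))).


h(2) = 0
g(0) = 0
f(0) = -4

-4


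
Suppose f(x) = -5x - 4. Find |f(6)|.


f(6) = -34
|-34| = 34

34


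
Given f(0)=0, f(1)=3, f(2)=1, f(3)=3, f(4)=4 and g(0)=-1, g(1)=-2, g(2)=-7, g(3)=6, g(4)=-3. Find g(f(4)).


f(4) = 4
g(4) = -3

-3


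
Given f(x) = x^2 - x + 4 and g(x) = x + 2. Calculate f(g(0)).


g(0) = 2
f(2) = 1*(2)^2 - 1*(2) + 4 = 6

6


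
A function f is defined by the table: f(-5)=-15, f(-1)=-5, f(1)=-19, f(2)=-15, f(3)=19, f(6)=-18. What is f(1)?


Reading from the table at x = 1

-19


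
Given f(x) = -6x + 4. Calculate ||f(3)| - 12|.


f(3) = -14
|-14| = 14
|14 - 12| = 2

2


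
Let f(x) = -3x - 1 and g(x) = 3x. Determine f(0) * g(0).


f(0) = -1
g(0) = 0
Product = 0

0


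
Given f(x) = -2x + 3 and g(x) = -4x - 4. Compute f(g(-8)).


-53


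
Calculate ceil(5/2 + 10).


5/2 = 2.5
2.5 + 10 = 12.5
ceil(12.5) = 13

13


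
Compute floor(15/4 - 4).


15/4 = 3.75
3.75 - 4 = -0.25
floor(-0.25) = -1

-1


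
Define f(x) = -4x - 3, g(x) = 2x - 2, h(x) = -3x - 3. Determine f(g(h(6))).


173


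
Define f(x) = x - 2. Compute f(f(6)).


f(6) = 4
f(4) = 2

2


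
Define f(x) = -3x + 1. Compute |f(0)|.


f(0) = 1
|1| = 1

1


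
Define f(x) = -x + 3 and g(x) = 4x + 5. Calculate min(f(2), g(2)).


1


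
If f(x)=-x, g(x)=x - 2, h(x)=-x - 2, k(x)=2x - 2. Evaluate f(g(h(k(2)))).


k(2) = 2
h(2) = -4
g(-4) = -6
f(-6) = 6

6


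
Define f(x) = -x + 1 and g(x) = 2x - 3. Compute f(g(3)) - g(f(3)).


f(g(3)) = -2
g(f(3)) = -7
Difference = 5

5


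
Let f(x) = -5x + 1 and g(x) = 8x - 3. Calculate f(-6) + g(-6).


f(-6) = 31
g(-6) = -51
Sum = -20

-20


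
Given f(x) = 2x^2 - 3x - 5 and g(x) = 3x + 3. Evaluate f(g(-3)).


85


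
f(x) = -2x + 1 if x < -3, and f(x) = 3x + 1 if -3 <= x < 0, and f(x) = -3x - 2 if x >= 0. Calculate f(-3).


-3 satisfies -3 <= x < 0
f(-3) = -8

-8


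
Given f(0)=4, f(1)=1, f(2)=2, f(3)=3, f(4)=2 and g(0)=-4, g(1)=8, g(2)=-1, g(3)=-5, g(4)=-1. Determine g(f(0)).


f(0) = 4
g(4) = -1

-1


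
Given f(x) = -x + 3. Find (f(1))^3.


f(1) = 2
(2)^3 = 8

8


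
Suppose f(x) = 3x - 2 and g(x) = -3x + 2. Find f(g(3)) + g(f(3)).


-42


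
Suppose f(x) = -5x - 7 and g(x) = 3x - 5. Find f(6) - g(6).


f(6) = -37
g(6) = 13
Difference = -50

-50


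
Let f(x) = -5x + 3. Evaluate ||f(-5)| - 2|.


f(-5) = 28
|28| = 28
|28 - 2| = 26

26


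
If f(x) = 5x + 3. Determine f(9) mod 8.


f(9) = 48
48 mod 8 = 0

0


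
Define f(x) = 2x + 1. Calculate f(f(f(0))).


f(0) = 1
f(1) = 3
f(3) = 7

7


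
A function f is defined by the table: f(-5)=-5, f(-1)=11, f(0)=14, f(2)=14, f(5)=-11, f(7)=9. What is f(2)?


Reading from the table at x = 2

14


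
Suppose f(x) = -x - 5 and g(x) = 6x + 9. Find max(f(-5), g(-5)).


f(-5) = 0
g(-5) = -21
max = 0

0


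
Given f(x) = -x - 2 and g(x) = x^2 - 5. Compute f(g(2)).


g(2) = -1
f(-1) = -1

-1


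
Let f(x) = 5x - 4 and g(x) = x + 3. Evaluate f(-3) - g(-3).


f(-3) = -19
g(-3) = 0
Difference = -19

-19


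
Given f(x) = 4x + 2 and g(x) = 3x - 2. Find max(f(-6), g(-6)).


f(-6) = -22
g(-6) = -20
max = -20

-20


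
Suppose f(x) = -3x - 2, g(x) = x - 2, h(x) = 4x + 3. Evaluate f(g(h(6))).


h(6) = 27
g(27) = 25
f(25) = -77

-77


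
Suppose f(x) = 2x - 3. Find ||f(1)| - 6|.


f(1) = -1
|-1| = 1
|1 - 6| = 5

5


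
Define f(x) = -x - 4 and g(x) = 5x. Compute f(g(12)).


g(12) = 60
f(60) = -64

-64


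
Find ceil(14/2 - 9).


14/2 = 7
7 - 9 = -2
ceil(-2) = -2

-2


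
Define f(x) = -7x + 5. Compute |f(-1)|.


f(-1) = 12
|12| = 12

12


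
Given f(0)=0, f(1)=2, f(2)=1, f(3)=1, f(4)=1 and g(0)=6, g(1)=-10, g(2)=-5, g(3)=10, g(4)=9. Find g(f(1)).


f(1) = 2
g(2) = -5

-5


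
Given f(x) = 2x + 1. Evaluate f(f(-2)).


f(-2) = -3
f(-3) = -5

-5


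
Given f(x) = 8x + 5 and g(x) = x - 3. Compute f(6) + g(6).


f(6) = 53
g(6) = 3
Sum = 56

56


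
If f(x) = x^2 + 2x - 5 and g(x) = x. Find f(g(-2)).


-5


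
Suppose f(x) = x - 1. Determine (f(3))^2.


f(3) = 2
(2)^2 = 4

4


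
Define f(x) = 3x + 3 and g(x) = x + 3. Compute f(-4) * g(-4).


f(-4) = -9
g(-4) = -1
Product = 9

9


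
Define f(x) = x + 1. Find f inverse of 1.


Solve x + 1 = 1
x = (1 - 1) / 1 = 0

0


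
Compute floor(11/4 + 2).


11/4 = 2.75
2.75 + 2 = 4.75
floor(4.75) = 4

4


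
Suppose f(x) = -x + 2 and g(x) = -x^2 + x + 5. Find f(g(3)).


g(3) = -1
f(-1) = 3

3


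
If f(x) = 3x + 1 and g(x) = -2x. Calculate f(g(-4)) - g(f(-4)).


f(g(-4)) = 25
g(f(-4)) = 22
Difference = 3

3


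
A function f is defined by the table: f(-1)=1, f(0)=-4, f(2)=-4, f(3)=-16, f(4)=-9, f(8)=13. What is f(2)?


-4


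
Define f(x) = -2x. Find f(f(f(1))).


-8


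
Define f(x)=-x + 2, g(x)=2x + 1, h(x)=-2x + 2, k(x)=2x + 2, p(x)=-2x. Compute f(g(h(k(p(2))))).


p(2) = -4
k(-4) = -6
h(-6) = 14
g(14) = 29
f(29) = -27

-27


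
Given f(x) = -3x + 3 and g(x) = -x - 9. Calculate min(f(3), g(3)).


-12


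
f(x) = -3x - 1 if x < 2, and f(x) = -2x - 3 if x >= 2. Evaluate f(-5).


-5 satisfies x < 2
f(-5) = 14

14


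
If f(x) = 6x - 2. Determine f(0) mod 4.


f(0) = -2
-2 mod 4 = 2

2


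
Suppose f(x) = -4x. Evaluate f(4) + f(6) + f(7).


f(4) = -16
f(6) = -24
f(7) = -28
Sum = -68

-68


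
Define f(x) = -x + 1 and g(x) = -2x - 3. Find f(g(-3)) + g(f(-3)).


-13


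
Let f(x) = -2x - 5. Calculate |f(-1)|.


f(-1) = -3
|-3| = 3

3


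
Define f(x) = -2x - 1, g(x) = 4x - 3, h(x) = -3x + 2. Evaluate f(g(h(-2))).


h(-2) = 8
g(8) = 29
f(29) = -59

-59


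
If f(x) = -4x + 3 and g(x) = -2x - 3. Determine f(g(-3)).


g(-3) = 3
f(3) = -9

-9


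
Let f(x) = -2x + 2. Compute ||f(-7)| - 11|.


f(-7) = 16
|16| = 16
|16 - 11| = 5

5


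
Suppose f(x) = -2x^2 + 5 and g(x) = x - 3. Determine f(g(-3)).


-67


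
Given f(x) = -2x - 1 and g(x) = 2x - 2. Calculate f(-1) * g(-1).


f(-1) = 1
g(-1) = -4
Product = -4

-4


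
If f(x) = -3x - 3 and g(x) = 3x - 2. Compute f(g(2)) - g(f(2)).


14


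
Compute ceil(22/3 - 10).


22/3 = 7.3333
7.3333 - 10 = -2.6667
ceil(-2.6667) = -2

-2


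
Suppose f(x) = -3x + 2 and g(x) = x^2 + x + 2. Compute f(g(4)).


g(4) = 22
f(22) = -64

-64


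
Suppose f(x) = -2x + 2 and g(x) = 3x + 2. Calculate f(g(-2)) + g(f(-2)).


f(g(-2)) = 10
g(f(-2)) = 20
Sum = 30

30


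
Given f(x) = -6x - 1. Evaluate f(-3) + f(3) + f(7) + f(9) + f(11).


f(-3) = 17
f(3) = -19
f(7) = -43
f(9) = -55
f(11) = -67
Sum = -167

-167


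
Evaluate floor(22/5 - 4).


22/5 = 4.4
4.4 - 4 = 0.4
floor(0.4) = 0

0


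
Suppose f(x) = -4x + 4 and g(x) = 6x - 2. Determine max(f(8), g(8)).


46


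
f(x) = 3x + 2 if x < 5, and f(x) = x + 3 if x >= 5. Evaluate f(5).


5 satisfies x >= 5
f(5) = 8

8


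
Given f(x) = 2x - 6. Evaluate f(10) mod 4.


f(10) = 14
14 mod 4 = 2

2


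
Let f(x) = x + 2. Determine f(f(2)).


f(2) = 4
f(4) = 6

6


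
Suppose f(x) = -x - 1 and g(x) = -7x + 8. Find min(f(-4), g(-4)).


f(-4) = 3
g(-4) = 36
min = 3

3


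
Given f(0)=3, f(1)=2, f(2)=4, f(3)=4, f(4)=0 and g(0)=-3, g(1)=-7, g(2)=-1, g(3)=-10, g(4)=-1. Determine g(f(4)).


-3


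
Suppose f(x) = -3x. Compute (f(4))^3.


f(4) = -12
(-12)^3 = -1728

-1728


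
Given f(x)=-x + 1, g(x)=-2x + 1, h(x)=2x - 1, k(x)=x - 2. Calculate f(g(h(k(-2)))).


-18


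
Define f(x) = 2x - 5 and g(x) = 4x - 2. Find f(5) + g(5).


f(5) = 5
g(5) = 18
Sum = 23

23


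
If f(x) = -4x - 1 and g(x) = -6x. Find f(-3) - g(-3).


f(-3) = 11
g(-3) = 18
Difference = -7

-7


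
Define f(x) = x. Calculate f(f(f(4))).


f(4) = 4
f(4) = 4
f(4) = 4

4


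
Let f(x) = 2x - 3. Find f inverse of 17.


Solve 2x - 3 = 17
x = (17 + 3) / 2 = 10

10


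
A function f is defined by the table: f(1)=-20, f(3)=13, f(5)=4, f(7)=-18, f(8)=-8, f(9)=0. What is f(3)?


Reading from the table at x = 3

13


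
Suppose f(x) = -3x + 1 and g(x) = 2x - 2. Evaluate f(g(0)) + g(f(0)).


f(g(0)) = 7
g(f(0)) = 0
Sum = 7

7


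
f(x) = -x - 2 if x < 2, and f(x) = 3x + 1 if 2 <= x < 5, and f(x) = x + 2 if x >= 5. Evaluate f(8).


8 satisfies x >= 5
f(8) = 10

10


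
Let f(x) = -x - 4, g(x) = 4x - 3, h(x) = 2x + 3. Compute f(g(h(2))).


h(2) = 7
g(7) = 25
f(25) = -29

-29


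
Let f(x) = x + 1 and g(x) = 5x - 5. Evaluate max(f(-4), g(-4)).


-3


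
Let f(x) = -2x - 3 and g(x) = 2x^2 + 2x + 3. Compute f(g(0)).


g(0) = 3
f(3) = -9

-9


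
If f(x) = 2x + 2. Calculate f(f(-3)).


f(-3) = -4
f(-4) = -6

-6


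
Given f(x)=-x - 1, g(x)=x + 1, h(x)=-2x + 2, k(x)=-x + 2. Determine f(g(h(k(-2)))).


k(-2) = 4
h(4) = -6
g(-6) = -5
f(-5) = 4

4


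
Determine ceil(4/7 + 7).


4/7 = 0.5714
0.5714 + 7 = 7.5714
ceil(7.5714) = 8

8


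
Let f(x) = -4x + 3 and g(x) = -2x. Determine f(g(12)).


g(12) = -24
f(-24) = 99

99


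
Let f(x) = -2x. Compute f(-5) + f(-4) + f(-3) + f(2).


f(-5) = 10
f(-4) = 8
f(-3) = 6
f(2) = -4
Sum = 20

20


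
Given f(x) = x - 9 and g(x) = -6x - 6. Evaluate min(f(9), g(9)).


-60


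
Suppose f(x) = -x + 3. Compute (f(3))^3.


f(3) = 0
(0)^3 = 0

0


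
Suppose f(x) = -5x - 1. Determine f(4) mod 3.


f(4) = -21
-21 mod 3 = 0

0


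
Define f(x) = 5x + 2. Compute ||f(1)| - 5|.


f(1) = 7
|7| = 7
|7 - 5| = 2

2


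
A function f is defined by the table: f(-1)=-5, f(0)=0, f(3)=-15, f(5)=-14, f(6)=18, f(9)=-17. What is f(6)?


Reading from the table at x = 6

18


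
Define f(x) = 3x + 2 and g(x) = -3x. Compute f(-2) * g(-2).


-24


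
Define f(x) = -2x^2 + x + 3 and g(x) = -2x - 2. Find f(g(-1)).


g(-1) = 0
f(0) = (-2)*(0)^2 + 1*(0) + 3 = 3

3


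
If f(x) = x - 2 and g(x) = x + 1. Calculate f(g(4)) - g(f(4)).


f(g(4)) = 3
g(f(4)) = 3
Difference = 0

0


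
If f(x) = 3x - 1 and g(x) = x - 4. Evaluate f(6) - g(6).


f(6) = 17
g(6) = 2
Difference = 15

15


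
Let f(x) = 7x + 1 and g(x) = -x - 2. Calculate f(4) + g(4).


23


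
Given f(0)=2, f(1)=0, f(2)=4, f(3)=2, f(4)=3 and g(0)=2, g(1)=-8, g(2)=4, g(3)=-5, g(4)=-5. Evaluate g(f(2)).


f(2) = 4
g(4) = -5

-5


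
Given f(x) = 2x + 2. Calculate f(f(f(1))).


22


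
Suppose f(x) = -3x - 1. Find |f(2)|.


7


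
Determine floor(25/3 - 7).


1


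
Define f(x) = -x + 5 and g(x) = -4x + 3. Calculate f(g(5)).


22


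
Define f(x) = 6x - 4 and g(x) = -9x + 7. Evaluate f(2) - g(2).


f(2) = 8
g(2) = -11
Difference = 19

19


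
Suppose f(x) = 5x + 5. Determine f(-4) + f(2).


f(-4) = -15
f(2) = 15
Sum = 0

0


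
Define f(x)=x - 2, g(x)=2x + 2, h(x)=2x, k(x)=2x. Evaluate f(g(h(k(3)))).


k(3) = 6
h(6) = 12
g(12) = 26
f(26) = 24

24


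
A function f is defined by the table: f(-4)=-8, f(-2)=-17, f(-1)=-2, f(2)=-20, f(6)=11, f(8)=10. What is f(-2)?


-17


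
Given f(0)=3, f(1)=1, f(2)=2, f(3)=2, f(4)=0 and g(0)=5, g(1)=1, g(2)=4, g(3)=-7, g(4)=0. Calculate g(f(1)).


f(1) = 1
g(1) = 1

1


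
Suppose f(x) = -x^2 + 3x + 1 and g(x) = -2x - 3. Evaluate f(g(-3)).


g(-3) = 3
f(3) = (-1)*(3)^2 + 3*(3) + 1 = 1

1


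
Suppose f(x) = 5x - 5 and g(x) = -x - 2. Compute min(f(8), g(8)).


f(8) = 35
g(8) = -10
min = -10

-10


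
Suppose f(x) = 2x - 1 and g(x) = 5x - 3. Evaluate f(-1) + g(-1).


f(-1) = -3
g(-1) = -8
Sum = -11

-11


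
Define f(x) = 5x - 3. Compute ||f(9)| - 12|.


f(9) = 42
|42| = 42
|42 - 12| = 30

30


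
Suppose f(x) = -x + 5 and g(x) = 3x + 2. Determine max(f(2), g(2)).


f(2) = 3
g(2) = 8
max = 8

8


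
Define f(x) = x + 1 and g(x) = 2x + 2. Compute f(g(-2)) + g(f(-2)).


f(g(-2)) = -1
g(f(-2)) = 0
Sum = -1

-1


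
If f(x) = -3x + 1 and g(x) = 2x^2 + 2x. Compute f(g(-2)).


-11


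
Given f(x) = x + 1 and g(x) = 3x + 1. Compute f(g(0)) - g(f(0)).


f(g(0)) = 2
g(f(0)) = 4
Difference = -2

-2


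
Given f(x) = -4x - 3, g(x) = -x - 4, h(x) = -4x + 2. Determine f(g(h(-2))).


h(-2) = 10
g(10) = -14
f(-14) = 53

53


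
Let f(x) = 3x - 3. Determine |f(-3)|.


12


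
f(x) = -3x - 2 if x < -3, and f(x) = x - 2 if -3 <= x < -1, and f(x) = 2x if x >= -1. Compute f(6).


12


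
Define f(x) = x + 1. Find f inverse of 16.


15


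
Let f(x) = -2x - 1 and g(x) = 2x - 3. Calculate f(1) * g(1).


f(1) = -3
g(1) = -1
Product = 3

3


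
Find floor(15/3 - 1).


15/3 = 5
5 - 1 = 4
floor(4) = 4

4


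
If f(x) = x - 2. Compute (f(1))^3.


f(1) = -1
(-1)^3 = -1

-1


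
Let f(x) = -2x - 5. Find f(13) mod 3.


f(13) = -31
-31 mod 3 = 2

2


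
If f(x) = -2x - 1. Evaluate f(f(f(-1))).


f(-1) = 1
f(1) = -3
f(-3) = 5

5


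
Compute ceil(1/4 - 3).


1/4 = 0.25
0.25 - 3 = -2.75
ceil(-2.75) = -2

-2


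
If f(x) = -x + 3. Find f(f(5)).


f(5) = -2
f(-2) = 5

5


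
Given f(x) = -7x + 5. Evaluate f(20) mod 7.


f(20) = -135
-135 mod 7 = 5

5


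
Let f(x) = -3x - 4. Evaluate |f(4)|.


f(4) = -16
|-16| = 16

16


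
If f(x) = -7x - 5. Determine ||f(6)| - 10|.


f(6) = -47
|-47| = 47
|47 - 10| = 37

37


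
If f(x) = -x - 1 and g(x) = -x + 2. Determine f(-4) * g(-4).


f(-4) = 3
g(-4) = 6
Product = 18

18


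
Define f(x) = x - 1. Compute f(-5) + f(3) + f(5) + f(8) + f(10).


16


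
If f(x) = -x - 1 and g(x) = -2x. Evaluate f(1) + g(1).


-4


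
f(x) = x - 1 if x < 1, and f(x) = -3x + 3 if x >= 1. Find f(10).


10 satisfies x >= 1
f(10) = -27

-27


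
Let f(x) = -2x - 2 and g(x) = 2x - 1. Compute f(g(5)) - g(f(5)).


f(g(5)) = -20
g(f(5)) = -25
Difference = 5

5


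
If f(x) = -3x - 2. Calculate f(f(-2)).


f(-2) = 4
f(4) = -14

-14


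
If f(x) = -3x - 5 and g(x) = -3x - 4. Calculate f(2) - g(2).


-1


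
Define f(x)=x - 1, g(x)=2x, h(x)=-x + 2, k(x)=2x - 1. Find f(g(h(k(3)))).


k(3) = 5
h(5) = -3
g(-3) = -6
f(-6) = -7

-7


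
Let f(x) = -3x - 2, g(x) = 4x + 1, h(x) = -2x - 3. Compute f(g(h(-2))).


h(-2) = 1
g(1) = 5
f(5) = -17

-17


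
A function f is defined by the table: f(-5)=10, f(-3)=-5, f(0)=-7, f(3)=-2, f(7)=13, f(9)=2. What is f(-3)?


Reading from the table at x = -3

-5


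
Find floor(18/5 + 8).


11


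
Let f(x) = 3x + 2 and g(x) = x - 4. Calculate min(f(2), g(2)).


f(2) = 8
g(2) = -2
min = -2

-2


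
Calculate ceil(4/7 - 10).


4/7 = 0.5714
0.5714 - 10 = -9.4286
ceil(-9.4286) = -9

-9


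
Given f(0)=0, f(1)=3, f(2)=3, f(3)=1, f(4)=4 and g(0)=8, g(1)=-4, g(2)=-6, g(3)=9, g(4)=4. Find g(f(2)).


f(2) = 3
g(3) = 9

9


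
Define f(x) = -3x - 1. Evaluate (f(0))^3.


f(0) = -1
(-1)^3 = -1

-1


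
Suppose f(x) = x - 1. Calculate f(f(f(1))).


-2


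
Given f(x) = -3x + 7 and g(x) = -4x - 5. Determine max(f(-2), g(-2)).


f(-2) = 13
g(-2) = 3
max = 13

13


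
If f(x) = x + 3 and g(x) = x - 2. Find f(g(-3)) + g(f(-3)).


f(g(-3)) = -2
g(f(-3)) = -2
Sum = -4

-4


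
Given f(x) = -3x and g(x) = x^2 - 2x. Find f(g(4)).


g(4) = 8
f(8) = -24

-24


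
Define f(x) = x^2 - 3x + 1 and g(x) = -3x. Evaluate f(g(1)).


g(1) = -3
f(-3) = 1*(-3)^2 - 3*(-3) + 1 = 19

19


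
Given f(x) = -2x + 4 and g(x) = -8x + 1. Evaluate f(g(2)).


g(2) = -15
f(-15) = 34

34


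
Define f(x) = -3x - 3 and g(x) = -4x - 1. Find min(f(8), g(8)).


f(8) = -27
g(8) = -33
min = -33

-33


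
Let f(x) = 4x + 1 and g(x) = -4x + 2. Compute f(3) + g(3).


f(3) = 13
g(3) = -10
Sum = 3

3


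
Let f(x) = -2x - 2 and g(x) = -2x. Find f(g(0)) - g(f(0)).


f(g(0)) = -2
g(f(0)) = 4
Difference = -6

-6


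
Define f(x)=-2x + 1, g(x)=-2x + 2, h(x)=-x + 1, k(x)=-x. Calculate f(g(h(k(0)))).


k(0) = 0
h(0) = 1
g(1) = 0
f(0) = 1

1


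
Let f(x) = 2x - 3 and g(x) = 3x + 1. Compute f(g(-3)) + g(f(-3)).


f(g(-3)) = -19
g(f(-3)) = -26
Sum = -45

-45


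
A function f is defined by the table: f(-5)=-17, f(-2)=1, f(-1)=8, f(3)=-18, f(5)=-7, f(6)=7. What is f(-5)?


Reading from the table at x = -5

-17


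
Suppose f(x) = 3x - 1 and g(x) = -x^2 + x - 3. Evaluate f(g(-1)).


g(-1) = -5
f(-5) = -16

-16


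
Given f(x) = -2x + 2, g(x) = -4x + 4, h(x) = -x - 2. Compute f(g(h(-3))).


h(-3) = 1
g(1) = 0
f(0) = 2

2


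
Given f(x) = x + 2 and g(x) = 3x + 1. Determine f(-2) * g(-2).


f(-2) = 0
g(-2) = -5
Product = 0

0


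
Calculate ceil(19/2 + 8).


18


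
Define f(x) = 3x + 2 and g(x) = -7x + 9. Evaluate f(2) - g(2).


f(2) = 8
g(2) = -5
Difference = 13

13


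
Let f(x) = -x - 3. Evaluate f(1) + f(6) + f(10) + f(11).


f(1) = -4
f(6) = -9
f(10) = -13
f(11) = -14
Sum = -40

-40


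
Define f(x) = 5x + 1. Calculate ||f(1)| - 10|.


f(1) = 6
|6| = 6
|6 - 10| = 4

4


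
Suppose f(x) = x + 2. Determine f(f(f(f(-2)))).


f(-2) = 0
f(0) = 2
f(2) = 4
f(4) = 6

6


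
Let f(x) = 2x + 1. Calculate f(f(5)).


23


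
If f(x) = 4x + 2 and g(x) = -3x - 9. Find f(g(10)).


g(10) = -39
f(-39) = -154

-154


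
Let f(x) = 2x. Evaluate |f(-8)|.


16


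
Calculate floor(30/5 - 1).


30/5 = 6
6 - 1 = 5
floor(5) = 5

5


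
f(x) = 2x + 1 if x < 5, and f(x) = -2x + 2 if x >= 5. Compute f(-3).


-3 satisfies x < 5
f(-3) = -5

-5


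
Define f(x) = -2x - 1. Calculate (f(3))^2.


f(3) = -7
(-7)^2 = 49

49


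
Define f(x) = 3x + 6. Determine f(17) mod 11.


f(17) = 57
57 mod 11 = 2

2


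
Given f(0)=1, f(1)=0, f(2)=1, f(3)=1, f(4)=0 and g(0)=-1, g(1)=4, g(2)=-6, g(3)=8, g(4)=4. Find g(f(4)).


f(4) = 0
g(0) = -1

-1


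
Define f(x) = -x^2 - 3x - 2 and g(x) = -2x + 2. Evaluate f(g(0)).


g(0) = 2
f(2) = (-1)*(2)^2 - 3*(2) - 2 = -12

-12


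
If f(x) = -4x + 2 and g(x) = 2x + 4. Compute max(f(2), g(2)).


8


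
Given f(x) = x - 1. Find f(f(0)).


f(0) = -1
f(-1) = -2

-2


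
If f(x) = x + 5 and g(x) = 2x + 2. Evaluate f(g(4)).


g(4) = 10
f(10) = 15

15


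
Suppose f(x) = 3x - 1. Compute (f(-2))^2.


f(-2) = -7
(-7)^2 = 49

49


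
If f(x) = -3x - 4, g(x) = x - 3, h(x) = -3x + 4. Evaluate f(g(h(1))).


h(1) = 1
g(1) = -2
f(-2) = 2

2


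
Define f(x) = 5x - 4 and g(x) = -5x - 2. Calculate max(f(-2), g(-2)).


f(-2) = -14
g(-2) = 8
max = 8

8


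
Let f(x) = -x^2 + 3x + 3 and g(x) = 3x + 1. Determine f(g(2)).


g(2) = 7
f(7) = (-1)*(7)^2 + 3*(7) + 3 = -25

-25


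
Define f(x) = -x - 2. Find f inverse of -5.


Solve -x - 2 = -5
x = (-5 + 2) / (-1) = 3

3


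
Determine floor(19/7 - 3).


19/7 = 2.7143
2.7143 - 3 = -0.2857
floor(-0.2857) = -1

-1


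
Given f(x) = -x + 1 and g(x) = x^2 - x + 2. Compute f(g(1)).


g(1) = 2
f(2) = -1

-1


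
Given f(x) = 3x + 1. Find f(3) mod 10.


f(3) = 10
10 mod 10 = 0

0


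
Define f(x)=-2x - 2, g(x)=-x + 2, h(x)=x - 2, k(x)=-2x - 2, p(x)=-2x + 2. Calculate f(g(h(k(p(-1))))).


p(-1) = 4
k(4) = -10
h(-10) = -12
g(-12) = 14
f(14) = -30

-30


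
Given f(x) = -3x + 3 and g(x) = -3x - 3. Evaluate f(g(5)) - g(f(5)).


f(g(5)) = 57
g(f(5)) = 33
Difference = 24

24


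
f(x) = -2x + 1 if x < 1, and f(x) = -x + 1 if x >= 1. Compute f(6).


6 satisfies x >= 1
f(6) = -5

-5


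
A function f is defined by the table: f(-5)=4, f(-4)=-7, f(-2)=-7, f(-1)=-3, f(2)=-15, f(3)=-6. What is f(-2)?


Reading from the table at x = -2

-7


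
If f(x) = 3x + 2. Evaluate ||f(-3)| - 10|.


f(-3) = -7
|-7| = 7
|7 - 10| = 3

3


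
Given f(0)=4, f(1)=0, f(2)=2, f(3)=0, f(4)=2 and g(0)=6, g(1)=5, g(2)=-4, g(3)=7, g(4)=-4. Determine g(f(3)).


f(3) = 0
g(0) = 6

6


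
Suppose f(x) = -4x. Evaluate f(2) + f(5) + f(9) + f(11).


f(2) = -8
f(5) = -20
f(9) = -36
f(11) = -44
Sum = -108

-108


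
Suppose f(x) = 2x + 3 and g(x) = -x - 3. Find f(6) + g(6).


f(6) = 15
g(6) = -9
Sum = 6

6


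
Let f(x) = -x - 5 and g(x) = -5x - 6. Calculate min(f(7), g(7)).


-41


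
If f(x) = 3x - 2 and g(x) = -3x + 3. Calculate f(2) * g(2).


f(2) = 4
g(2) = -3
Product = -12

-12


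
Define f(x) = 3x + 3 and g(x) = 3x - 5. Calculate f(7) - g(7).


f(7) = 24
g(7) = 16
Difference = 8

8


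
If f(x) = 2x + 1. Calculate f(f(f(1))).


f(1) = 3
f(3) = 7
f(7) = 15

15


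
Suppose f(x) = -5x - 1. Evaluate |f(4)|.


f(4) = -21
|-21| = 21

21


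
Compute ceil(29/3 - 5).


29/3 = 9.6667
9.6667 - 5 = 4.6667
ceil(4.6667) = 5

5


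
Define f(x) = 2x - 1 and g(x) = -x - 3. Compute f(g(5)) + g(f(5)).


f(g(5)) = -17
g(f(5)) = -12
Sum = -29

-29


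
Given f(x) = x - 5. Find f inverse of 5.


10


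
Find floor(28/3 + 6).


28/3 = 9.3333
9.3333 + 6 = 15.3333
floor(15.3333) = 15

15


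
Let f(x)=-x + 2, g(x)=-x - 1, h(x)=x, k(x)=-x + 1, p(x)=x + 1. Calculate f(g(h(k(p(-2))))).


p(-2) = -1
k(-1) = 2
h(2) = 2
g(2) = -3
f(-3) = 5

5


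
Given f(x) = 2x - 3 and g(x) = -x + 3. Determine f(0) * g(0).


f(0) = -3
g(0) = 3
Product = -9

-9


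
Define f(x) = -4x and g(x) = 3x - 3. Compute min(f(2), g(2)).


-8


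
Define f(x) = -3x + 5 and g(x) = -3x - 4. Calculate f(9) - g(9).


f(9) = -22
g(9) = -31
Difference = 9

9


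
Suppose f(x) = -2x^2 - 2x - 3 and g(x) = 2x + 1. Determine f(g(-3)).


g(-3) = -5
f(-5) = (-2)*(-5)^2 - 2*(-5) - 3 = -43

-43


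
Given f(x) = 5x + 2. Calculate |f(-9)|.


f(-9) = -43
|-43| = 43

43


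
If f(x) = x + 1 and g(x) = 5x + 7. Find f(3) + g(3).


26


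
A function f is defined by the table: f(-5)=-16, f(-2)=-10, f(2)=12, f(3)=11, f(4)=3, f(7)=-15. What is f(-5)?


Reading from the table at x = -5

-16


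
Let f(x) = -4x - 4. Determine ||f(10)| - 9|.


35


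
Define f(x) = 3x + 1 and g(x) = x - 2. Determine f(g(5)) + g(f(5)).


24


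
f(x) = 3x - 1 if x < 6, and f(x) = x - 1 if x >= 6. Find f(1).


1 satisfies x < 6
f(1) = 2

2


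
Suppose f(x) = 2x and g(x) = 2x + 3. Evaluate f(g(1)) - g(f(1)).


f(g(1)) = 10
g(f(1)) = 7
Difference = 3

3


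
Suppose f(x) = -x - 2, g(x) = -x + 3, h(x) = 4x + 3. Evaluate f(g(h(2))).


h(2) = 11
g(11) = -8
f(-8) = 6

6


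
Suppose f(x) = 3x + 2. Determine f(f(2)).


26


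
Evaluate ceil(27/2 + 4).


27/2 = 13.5
13.5 + 4 = 17.5
ceil(17.5) = 18

18


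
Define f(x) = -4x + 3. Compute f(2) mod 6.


f(2) = -5
-5 mod 6 = 1

1


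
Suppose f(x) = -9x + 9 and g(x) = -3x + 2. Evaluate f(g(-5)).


g(-5) = 17
f(17) = -144

-144


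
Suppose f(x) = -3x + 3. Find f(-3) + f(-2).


f(-3) = 12
f(-2) = 9
Sum = 21

21


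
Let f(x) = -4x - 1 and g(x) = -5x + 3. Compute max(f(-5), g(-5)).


f(-5) = 19
g(-5) = 28
max = 28

28


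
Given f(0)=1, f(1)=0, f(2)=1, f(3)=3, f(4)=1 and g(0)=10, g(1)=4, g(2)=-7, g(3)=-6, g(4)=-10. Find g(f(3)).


f(3) = 3
g(3) = -6

-6


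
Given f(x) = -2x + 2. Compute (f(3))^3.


f(3) = -4
(-4)^3 = -64

-64


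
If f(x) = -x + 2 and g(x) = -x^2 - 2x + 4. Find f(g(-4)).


g(-4) = -4
f(-4) = 6

6


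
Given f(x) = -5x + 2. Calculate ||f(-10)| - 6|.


f(-10) = 52
|52| = 52
|52 - 6| = 46

46


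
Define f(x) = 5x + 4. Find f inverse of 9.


1


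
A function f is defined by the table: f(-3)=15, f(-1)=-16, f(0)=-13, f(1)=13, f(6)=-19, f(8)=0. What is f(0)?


Reading from the table at x = 0

-13


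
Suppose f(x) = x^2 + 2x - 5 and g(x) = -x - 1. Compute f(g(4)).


g(4) = -5
f(-5) = 1*(-5)^2 + 2*(-5) - 5 = 10

10


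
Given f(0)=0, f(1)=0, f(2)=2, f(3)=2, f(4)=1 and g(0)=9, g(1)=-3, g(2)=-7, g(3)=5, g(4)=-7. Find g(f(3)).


f(3) = 2
g(2) = -7

-7


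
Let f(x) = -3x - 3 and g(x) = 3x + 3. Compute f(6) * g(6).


-441


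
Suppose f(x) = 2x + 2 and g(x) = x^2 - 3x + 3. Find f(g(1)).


g(1) = 1
f(1) = 4

4


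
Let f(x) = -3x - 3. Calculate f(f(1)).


f(1) = -6
f(-6) = 15

15


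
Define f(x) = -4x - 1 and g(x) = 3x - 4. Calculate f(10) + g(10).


-15


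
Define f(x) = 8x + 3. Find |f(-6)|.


f(-6) = -45
|-45| = 45

45


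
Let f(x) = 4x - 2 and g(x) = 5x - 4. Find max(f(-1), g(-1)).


f(-1) = -6
g(-1) = -9
max = -6

-6


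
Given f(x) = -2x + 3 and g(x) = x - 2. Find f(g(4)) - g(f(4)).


6


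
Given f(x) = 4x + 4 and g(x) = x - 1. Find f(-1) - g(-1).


f(-1) = 0
g(-1) = -2
Difference = 2

2


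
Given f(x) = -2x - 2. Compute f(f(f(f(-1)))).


f(-1) = 0
f(0) = -2
f(-2) = 2
f(2) = -6

-6


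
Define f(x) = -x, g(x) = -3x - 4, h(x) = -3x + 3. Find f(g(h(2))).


-5


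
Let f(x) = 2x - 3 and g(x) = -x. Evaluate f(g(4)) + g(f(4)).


f(g(4)) = -11
g(f(4)) = -5
Sum = -16

-16


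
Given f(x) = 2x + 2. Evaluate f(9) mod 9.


f(9) = 20
20 mod 9 = 2

2


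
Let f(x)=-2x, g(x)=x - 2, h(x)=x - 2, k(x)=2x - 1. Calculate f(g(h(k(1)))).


6


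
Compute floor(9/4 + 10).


9/4 = 2.25
2.25 + 10 = 12.25
floor(12.25) = 12

12


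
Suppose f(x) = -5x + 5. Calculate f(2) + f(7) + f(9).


f(2) = -5
f(7) = -30
f(9) = -40
Sum = -75

-75


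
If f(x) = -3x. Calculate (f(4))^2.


f(4) = -12
(-12)^2 = 144

144


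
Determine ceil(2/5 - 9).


2/5 = 0.4
0.4 - 9 = -8.6
ceil(-8.6) = -8

-8


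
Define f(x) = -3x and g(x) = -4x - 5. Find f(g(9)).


g(9) = -41
f(-41) = 123

123


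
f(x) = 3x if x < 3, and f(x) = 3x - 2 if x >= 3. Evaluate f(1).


1 satisfies x < 3
f(1) = 3

3


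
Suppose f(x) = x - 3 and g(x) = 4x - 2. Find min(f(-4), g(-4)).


-18


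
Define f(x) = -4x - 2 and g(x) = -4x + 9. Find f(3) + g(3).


f(3) = -14
g(3) = -3
Sum = -17

-17


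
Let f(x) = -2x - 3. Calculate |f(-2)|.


1


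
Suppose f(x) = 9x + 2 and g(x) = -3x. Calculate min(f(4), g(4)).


f(4) = 38
g(4) = -12
min = -12

-12


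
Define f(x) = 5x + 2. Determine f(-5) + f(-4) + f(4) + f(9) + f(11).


85


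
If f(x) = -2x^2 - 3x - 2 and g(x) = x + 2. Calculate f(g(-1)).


g(-1) = 1
f(1) = (-2)*(1)^2 - 3*(1) - 2 = -7

-7


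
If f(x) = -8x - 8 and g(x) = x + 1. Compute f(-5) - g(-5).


f(-5) = 32
g(-5) = -4
Difference = 36

36


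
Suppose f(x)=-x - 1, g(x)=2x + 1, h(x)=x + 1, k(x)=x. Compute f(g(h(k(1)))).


k(1) = 1
h(1) = 2
g(2) = 5
f(5) = -6

-6


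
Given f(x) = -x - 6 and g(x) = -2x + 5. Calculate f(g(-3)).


g(-3) = 11
f(11) = -17

-17


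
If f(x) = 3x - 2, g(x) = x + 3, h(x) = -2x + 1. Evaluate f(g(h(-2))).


h(-2) = 5
g(5) = 8
f(8) = 22

22


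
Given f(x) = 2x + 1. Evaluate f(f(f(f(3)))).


f(3) = 7
f(7) = 15
f(15) = 31
f(31) = 63

63


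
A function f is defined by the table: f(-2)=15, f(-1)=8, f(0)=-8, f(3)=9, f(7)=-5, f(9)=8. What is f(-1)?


Reading from the table at x = -1

8


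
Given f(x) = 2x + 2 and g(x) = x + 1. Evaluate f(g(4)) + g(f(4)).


f(g(4)) = 12
g(f(4)) = 11
Sum = 23

23


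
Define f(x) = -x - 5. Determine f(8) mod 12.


f(8) = -13
-13 mod 12 = 11

11


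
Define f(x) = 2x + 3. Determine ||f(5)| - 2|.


f(5) = 13
|13| = 13
|13 - 2| = 11

11


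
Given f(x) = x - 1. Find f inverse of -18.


-17


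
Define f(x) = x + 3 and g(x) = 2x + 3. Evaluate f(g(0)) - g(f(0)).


f(g(0)) = 6
g(f(0)) = 9
Difference = -3

-3


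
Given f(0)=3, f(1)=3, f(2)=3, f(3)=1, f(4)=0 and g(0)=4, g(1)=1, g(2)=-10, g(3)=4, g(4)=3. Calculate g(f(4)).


4


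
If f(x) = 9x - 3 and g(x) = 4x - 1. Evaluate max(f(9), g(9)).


f(9) = 78
g(9) = 35
max = 78

78


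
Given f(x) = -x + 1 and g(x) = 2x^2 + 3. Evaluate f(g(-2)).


-10


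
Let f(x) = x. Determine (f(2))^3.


f(2) = 2
(2)^3 = 8

8


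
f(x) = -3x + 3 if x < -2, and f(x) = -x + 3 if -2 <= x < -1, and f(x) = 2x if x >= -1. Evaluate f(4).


4 satisfies x >= -1
f(4) = 8

8


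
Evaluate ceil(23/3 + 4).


23/3 = 7.6667
7.6667 + 4 = 11.6667
ceil(11.6667) = 12

12


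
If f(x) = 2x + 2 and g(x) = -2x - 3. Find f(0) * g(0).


f(0) = 2
g(0) = -3
Product = -6

-6


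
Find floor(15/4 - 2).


1


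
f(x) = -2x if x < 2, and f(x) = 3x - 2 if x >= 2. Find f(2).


2 satisfies x >= 2
f(2) = 4

4


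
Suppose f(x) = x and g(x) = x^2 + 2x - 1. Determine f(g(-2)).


g(-2) = -1
f(-1) = -1

-1


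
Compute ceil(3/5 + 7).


8


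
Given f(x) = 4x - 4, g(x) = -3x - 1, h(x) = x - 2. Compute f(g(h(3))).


h(3) = 1
g(1) = -4
f(-4) = -20

-20


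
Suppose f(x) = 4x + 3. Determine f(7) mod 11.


f(7) = 31
31 mod 11 = 9

9


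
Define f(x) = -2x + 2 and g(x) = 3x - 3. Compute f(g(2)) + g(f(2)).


f(g(2)) = -4
g(f(2)) = -9
Sum = -13

-13


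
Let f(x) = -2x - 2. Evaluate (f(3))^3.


f(3) = -8
(-8)^3 = -512

-512


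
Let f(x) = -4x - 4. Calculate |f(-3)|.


8


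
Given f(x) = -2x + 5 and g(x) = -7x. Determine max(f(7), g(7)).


f(7) = -9
g(7) = -49
max = -9

-9


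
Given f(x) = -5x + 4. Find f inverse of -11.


Solve -5x + 4 = -11
x = (-11 - 4) / (-5) = 3

3


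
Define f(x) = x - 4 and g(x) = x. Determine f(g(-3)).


-7


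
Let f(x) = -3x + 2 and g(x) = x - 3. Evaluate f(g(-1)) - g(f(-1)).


f(g(-1)) = 14
g(f(-1)) = 2
Difference = 12

12


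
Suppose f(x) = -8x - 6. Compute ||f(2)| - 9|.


f(2) = -22
|-22| = 22
|22 - 9| = 13

13


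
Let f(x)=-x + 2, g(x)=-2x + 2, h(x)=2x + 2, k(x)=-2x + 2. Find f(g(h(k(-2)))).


28


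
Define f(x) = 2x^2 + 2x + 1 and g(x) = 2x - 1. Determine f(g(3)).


g(3) = 5
f(5) = 2*(5)^2 + 2*(5) + 1 = 61

61


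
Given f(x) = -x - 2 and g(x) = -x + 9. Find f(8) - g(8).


f(8) = -10
g(8) = 1
Difference = -11

-11


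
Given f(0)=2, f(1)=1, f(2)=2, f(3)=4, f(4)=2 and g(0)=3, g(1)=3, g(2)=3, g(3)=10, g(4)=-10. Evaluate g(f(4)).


f(4) = 2
g(2) = 3

3


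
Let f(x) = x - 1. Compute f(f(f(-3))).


f(-3) = -4
f(-4) = -5
f(-5) = -6

-6


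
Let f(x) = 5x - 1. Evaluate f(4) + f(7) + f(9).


f(4) = 19
f(7) = 34
f(9) = 44
Sum = 97

97


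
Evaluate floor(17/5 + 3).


17/5 = 3.4
3.4 + 3 = 6.4
floor(6.4) = 6

6


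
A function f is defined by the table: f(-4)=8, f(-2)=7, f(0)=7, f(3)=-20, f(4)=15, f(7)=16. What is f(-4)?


Reading from the table at x = -4

8


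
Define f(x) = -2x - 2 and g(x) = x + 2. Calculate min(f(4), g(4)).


-10


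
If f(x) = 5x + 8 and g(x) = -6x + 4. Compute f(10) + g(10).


f(10) = 58
g(10) = -56
Sum = 2

2


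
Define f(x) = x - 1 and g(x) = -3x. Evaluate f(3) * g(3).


f(3) = 2
g(3) = -9
Product = -18

-18


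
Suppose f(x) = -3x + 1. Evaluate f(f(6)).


f(6) = -17
f(-17) = 52

52


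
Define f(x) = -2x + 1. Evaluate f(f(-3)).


f(-3) = 7
f(7) = -13

-13


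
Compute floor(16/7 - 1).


16/7 = 2.2857
2.2857 - 1 = 1.2857
floor(1.2857) = 1

1


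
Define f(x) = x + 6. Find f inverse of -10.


Solve x + 6 = -10
x = (-10 - 6) / 1 = -16

-16


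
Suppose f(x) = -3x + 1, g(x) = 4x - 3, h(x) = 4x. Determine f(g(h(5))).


h(5) = 20
g(20) = 77
f(77) = -230

-230


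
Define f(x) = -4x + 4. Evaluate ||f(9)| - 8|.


f(9) = -32
|-32| = 32
|32 - 8| = 24

24


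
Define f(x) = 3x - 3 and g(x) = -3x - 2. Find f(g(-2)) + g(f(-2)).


f(g(-2)) = 9
g(f(-2)) = 25
Sum = 34

34


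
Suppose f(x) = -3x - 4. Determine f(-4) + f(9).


f(-4) = 8
f(9) = -31
Sum = -23

-23


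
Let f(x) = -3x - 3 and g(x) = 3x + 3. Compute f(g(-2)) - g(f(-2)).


f(g(-2)) = 6
g(f(-2)) = 12
Difference = -6

-6


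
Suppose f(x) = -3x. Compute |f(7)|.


f(7) = -21
|-21| = 21

21


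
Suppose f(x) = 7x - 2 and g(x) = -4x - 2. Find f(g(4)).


-128


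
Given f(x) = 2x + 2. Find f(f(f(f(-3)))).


f(-3) = -4
f(-4) = -6
f(-6) = -10
f(-10) = -18

-18


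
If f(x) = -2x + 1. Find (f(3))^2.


f(3) = -5
(-5)^2 = 25

25


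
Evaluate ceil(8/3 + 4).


8/3 = 2.6667
2.6667 + 4 = 6.6667
ceil(6.6667) = 7

7


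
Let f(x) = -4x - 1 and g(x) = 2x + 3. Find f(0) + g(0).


2


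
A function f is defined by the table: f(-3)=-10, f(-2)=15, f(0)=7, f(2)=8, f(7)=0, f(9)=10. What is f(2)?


Reading from the table at x = 2

8


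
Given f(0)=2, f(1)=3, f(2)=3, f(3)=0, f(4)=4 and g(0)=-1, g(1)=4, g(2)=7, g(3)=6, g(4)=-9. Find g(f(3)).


f(3) = 0
g(0) = -1

-1


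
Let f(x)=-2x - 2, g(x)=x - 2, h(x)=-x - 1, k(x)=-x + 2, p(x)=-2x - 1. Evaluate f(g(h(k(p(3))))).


p(3) = -7
k(-7) = 9
h(9) = -10
g(-10) = -12
f(-12) = 22

22


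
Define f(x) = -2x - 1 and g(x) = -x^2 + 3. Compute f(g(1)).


g(1) = 2
f(2) = -5

-5


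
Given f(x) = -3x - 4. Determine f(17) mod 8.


f(17) = -55
-55 mod 8 = 1

1


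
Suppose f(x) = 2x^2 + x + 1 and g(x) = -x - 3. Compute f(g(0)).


g(0) = -3
f(-3) = 2*(-3)^2 + 1*(-3) + 1 = 16

16


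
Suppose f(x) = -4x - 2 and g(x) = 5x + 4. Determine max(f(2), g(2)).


f(2) = -10
g(2) = 14
max = 14

14


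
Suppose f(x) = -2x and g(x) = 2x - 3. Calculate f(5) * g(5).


-70


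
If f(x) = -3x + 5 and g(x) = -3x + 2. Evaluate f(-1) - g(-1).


f(-1) = 8
g(-1) = 5
Difference = 3

3


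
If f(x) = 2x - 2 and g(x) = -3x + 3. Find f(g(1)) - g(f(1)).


f(g(1)) = -2
g(f(1)) = 3
Difference = -5

-5


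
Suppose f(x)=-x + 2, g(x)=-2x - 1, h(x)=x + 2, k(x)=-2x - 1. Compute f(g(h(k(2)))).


k(2) = -5
h(-5) = -3
g(-3) = 5
f(5) = -3

-3


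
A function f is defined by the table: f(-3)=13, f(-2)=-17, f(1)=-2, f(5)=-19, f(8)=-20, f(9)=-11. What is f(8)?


-20


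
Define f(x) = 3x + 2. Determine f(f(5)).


f(5) = 17
f(17) = 53

53


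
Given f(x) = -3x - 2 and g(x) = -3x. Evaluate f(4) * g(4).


f(4) = -14
g(4) = -12
Product = 168

168


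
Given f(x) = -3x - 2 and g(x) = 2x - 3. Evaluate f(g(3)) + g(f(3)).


f(g(3)) = -11
g(f(3)) = -25
Sum = -36

-36


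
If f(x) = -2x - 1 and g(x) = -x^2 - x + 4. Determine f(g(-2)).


-5


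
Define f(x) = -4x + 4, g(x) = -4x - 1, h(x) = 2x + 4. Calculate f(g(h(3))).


168


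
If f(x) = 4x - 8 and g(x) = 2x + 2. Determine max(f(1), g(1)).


4


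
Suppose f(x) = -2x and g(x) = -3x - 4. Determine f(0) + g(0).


f(0) = 0
g(0) = -4
Sum = -4

-4


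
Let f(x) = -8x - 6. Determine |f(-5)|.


f(-5) = 34
|34| = 34

34


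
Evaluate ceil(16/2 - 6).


16/2 = 8
8 - 6 = 2
ceil(2) = 2

2


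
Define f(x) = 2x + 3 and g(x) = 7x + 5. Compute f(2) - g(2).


f(2) = 7
g(2) = 19
Difference = -12

-12


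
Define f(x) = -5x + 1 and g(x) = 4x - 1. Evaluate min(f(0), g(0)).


f(0) = 1
g(0) = -1
min = -1

-1


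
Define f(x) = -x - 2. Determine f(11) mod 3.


f(11) = -13
-13 mod 3 = 2

2


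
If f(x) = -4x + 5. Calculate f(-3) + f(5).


f(-3) = 17
f(5) = -15
Sum = 2

2


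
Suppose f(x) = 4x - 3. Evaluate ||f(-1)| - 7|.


f(-1) = -7
|-7| = 7
|7 - 7| = 0

0


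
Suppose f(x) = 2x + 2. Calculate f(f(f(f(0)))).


f(0) = 2
f(2) = 6
f(6) = 14
f(14) = 30

30


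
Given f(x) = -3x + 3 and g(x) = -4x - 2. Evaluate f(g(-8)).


g(-8) = 30
f(30) = -87

-87


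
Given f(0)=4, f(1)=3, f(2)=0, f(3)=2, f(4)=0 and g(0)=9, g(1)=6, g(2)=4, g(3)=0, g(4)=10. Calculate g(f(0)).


f(0) = 4
g(4) = 10

10


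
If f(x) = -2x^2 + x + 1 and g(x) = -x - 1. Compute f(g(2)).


-20


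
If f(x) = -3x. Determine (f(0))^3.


0
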